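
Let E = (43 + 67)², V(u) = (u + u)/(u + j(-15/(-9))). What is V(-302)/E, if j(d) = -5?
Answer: 151/928675 ≈ 0.00016260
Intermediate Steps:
V(u) = 2*u/(-5 + u) (V(u) = (u + u)/(u - 5) = (2*u)/(-5 + u) = 2*u/(-5 + u))
E = 12100 (E = 110² = 12100)
V(-302)/E = (2*(-302)/(-5 - 302))/12100 = (2*(-302)/(-307))*(1/12100) = (2*(-302)*(-1/307))*(1/12100) = (604/307)*(1/12100) = 151/928675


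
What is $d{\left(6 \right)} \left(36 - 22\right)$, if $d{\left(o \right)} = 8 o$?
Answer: $672$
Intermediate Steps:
$d{\left(6 \right)} \left(36 - 22\right) = 8 \cdot 6 \left(36 - 22\right) = 48 \cdot 14 = 672$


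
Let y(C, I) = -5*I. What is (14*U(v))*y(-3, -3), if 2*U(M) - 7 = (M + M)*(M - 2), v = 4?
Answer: 2415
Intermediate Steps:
U(M) = 7/2 + M*(-2 + M) (U(M) = 7/2 + ((M + M)*(M - 2))/2 = 7/2 + ((2*M)*(-2 + M))/2 = 7/2 + (2*M*(-2 + M))/2 = 7/2 + M*(-2 + M))
(14*U(v))*y(-3, -3) = (14*(7/2 + 4² - 2*4))*(-5*(-3)) = (14*(7/2 + 16 - 8))*15 = (14*(23/2))*15 = 161*15 = 2415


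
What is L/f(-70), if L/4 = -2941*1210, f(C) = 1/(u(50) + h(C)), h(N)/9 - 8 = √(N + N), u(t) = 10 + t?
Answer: -1878946080 - 256219920*I*√35 ≈ -1.8789e+9 - 1.5158e+9*I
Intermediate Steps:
h(N) = 72 + 9*√2*√N (h(N) = 72 + 9*√(N + N) = 72 + 9*√(2*N) = 72 + 9*(√2*√N) = 72 + 9*√2*√N)
f(C) = 1/(132 + 9*√2*√C) (f(C) = 1/((10 + 50) + (72 + 9*√2*√C)) = 1/(60 + (72 + 9*√2*√C)) = 1/(132 + 9*√2*√C))
L = -14234440 (L = 4*(-2941*1210) = 4*(-3558610) = -14234440)
L/f(-70) = -(1878946080 + 256219920*I*√35) = -14234440*(132 + 18*I*√35) = -1878946080 - 256219920*I*√35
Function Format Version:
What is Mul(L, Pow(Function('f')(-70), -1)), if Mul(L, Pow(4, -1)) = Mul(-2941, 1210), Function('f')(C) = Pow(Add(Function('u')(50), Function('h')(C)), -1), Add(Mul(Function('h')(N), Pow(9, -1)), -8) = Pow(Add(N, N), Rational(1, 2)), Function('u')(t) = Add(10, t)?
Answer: Add(-1878946080, Mul(-256219920, I, Pow(35, Rational(1, 2)))) ≈ Add(-1.8789e+9, Mul(-1.5158e+9, I))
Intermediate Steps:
Function('h')(N) = Add(72, Mul(9, Pow(2, Rational(1, 2)), Pow(N, Rational(1, 2)))) (Function('h')(N) = Add(72, Mul(9, Pow(Add(N, N), Rational(1, 2)))) = Add(72, Mul(9, Pow(Mul(2, N), Rational(1, 2)))) = Add(72, Mul(9, Mul(Pow(2, Rational(1, 2)), Pow(N, Rational(1, 2))))) = Add(72, Mul(9, Pow(2, Rational(1, 2)), Pow(N, Rational(1, 2)))))
Function('f')(C) = Pow(Add(132, Mul(9, Pow(2, Rational(1, 2)), Pow(C, Rational(1, 2)))), -1) (Function('f')(C) = Pow(Add(Add(10, 50), Add(72, Mul(9, Pow(2, Rational(1, 2)), Pow(C, Rational(1, 2))))), -1) = Pow(Add(60, Add(72, Mul(9, Pow(2, Rational(1, 2)), Pow(C, Rational(1, 2))))), -1) = Pow(Add(132, Mul(9, Pow(2, Rational(1, 2)), Pow(C, Rational(1, 2)))), -1))
L = -14234440 (L = Mul(4, Mul(-2941, 1210)) = Mul(4, -3558610) = -14234440)
Mul(L, Pow(Function('f')(-70), -1)) = Mul(-14234440, Pow(Mul(Rational(1, 3), Pow(Add(44, Mul(3, Pow(2, Rational(1, 2)), Pow(-70, Rational(1, 2)))), -1)), -1)) = Mul(-14234440, Pow(Mul(Rational(1, 3), Pow(Add(44, Mul(3, Pow(2, Rational(1, 2)), Mul(I, Pow(70, Rational(1, 2))))), -1)), -1)) = Mul(-14234440, Pow(Mul(Rational(1, 3), Pow(Add(44, Mul(6, I, Pow(35, Rational(1, 2)))), -1)), -1)) = Mul(-14234440, Add(132, Mul(18, I, Pow(35, Rational(1, 2))))) = Add(-1878946080, Mul(-256219920, I, Pow(35, Rational(1, 2))))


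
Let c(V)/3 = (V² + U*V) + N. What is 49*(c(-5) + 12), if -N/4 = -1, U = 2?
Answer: 3381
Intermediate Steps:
N = 4 (N = -4*(-1) = 4)
c(V) = 12 + 3*V² + 6*V (c(V) = 3*((V² + 2*V) + 4) = 3*(4 + V² + 2*V) = 12 + 3*V² + 6*V)
49*(c(-5) + 12) = 49*((12 + 3*(-5)² + 6*(-5)) + 12) = 49*((12 + 3*25 - 30) + 12) = 49*((12 + 75 - 30) + 12) = 49*(57 + 12) = 49*69 = 3381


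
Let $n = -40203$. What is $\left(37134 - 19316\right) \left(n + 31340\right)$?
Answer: $-157920934$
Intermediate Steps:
$\left(37134 - 19316\right) \left(n + 31340\right) = \left(37134 - 19316\right) \left(-40203 + 31340\right) = 17818 \left(-8863\right) = -157920934$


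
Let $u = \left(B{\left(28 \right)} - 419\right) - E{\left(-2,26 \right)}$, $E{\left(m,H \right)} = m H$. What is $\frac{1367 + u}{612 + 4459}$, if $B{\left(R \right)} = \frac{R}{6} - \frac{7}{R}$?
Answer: $\frac{12053}{60852} \approx 0.19807$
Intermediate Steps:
$B{\left(R \right)} = - \frac{7}{R} + \frac{R}{6}$ ($B{\left(R \right)} = R \frac{1}{6} - \frac{7}{R} = \frac{R}{6} - \frac{7}{R} = - \frac{7}{R} + \frac{R}{6}$)
$E{\left(m,H \right)} = H m$
$u = - \frac{4351}{12}$ ($u = \left(\left(- \frac{7}{28} + \frac{1}{6} \cdot 28\right) - 419\right) - 26 \left(-2\right) = \left(\left(\left(-7\right) \frac{1}{28} + \frac{14}{3}\right) - 419\right) - -52 = \left(\left(- \frac{1}{4} + \frac{14}{3}\right) - 419\right) + 52 = \left(\frac{53}{12} - 419\right) + 52 = - \frac{4975}{12} + 52 = - \frac{4351}{12} \approx -362.58$)
$\frac{1367 + u}{612 + 4459} = \frac{1367 - \frac{4351}{12}}{612 + 4459} = \frac{12053}{12 \cdot 5071} = \frac{12053}{12} \cdot \frac{1}{5071} = \frac{12053}{60852}$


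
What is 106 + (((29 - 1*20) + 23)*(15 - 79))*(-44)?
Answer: 90218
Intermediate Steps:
106 + (((29 - 1*20) + 23)*(15 - 79))*(-44) = 106 + (((29 - 20) + 23)*(-64))*(-44) = 106 + ((9 + 23)*(-64))*(-44) = 106 + (32*(-64))*(-44) = 106 - 2048*(-44) = 106 + 90112 = 90218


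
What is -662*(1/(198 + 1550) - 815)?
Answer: 471548889/874 ≈ 5.3953e+5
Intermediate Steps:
-662*(1/(198 + 1550) - 815) = -662*(1/1748 - 815) = -662*(-1424619/1748) = 471548889/874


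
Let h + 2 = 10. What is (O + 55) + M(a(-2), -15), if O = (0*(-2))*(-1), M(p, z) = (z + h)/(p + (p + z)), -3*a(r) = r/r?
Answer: 2606/47 ≈ 55.447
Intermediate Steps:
h = 8 (h = -2 + 10 = 8)
a(r) = -⅓ (a(r) = -r/(3*r) = -⅓*1 = -⅓)
M(p, z) = (8 + z)/(z + 2*p) (M(p, z) = (z + 8)/(p + (p + z)) = (8 + z)/(z + 2*p))
O = 0 (O = 0*(-1) = 0)
(O + 55) + M(a(-2), -15) = (0 + 55) + (8 - 15)/(-15 + 2*(-⅓)) = 55 - 7/(-15 - ⅔) = 55 - 7/(-47/3) = 55 - 3/47*(-7) = 55 + 21/47 = 2606/47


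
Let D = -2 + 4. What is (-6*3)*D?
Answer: -36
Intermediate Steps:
D = 2
(-6*3)*D = -6*3*2 = -18*2 = -36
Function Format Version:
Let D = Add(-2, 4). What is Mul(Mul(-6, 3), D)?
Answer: -36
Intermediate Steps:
D = 2
Mul(Mul(-6, 3), D) = Mul(Mul(-6, 3), 2) = Mul(-18, 2) = -36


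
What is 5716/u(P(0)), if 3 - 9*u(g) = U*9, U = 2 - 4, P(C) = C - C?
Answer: 17148/7 ≈ 2449.7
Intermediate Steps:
P(C) = 0
U = -2
u(g) = 7/3 (u(g) = 1/3 - (-2)*9/9 = 1/3 - 1/9*(-18) = 1/3 + 2 = 7/3)
5716/u(P(0)) = 5716/(7/3) = 5716*(3/7) = 17148/7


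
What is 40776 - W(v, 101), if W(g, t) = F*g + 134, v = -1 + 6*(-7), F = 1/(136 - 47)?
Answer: 3617181/89 ≈ 40643.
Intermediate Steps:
F = 1/89 ≈ 0.011236
v = -43 (v = -1 - 42 = -43)
W(g, t) = 134 + g/89 (W(g, t) = g/89 + 134 = 134 + g/89)
40776 - W(v, 101) = 40776 - (134 + (1/89)*(-43)) = 40776 - (134 - 43/89) = 40776 - 1*11883/89 = 40776 - 11883/89 = 3617181/89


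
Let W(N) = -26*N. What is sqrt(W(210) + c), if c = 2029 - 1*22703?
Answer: I*sqrt(26134) ≈ 161.66*I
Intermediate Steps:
c = -20674 (c = 2029 - 22703 = -20674)
sqrt(W(210) + c) = sqrt(-26*210 - 20674) = sqrt(-5460 - 20674) = sqrt(-26134) = I*sqrt(26134)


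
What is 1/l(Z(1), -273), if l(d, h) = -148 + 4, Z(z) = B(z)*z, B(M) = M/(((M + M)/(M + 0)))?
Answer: -1/144 ≈ -0.0069444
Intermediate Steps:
B(M) = M/2 (B(M) = M/(((2*M)/M)) = M/2)
Z(z) = z**2/2 (Z(z) = (z/2)*z = z**2/2)
l(d, h) = -144
1/l(Z(1), -273) = 1/(-144) = -1/144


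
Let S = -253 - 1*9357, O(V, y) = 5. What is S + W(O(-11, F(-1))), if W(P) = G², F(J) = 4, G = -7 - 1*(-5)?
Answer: -9606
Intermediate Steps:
G = -2 (G = -7 + 5 = -2)
S = -9610 (S = -253 - 9357 = -9610)
W(P) = 4 (W(P) = (-2)² = 4)
S + W(O(-11, F(-1))) = -9610 + 4 = -9606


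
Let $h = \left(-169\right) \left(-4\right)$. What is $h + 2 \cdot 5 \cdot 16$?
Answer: $836$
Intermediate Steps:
$h = 676$
$h + 2 \cdot 5 \cdot 16 = 676 + 2 \cdot 5 \cdot 16 = 676 + 10 \cdot 16 = 676 + 160 = 836$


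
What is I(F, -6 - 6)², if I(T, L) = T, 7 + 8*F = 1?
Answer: 9/16 ≈ 0.56250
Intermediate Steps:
F = -¾ (F = -7/8 + (⅛)*1 = -7/8 + ⅛ = -¾ ≈ -0.75000)
I(F, -6 - 6)² = (-¾)² = 9/16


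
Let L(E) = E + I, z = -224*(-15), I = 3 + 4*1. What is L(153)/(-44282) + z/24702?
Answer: 12069600/91154497 ≈ 0.13241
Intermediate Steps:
I = 7 (I = 3 + 4 = 7)
z = 3360
L(E) = 7 + E (L(E) = E + 7 = 7 + E)
L(153)/(-44282) + z/24702 = (7 + 153)/(-44282) + 3360/24702 = 160*(-1/44282) + 3360*(1/24702) = -80/22141 + 560/4117 = 12069600/91154497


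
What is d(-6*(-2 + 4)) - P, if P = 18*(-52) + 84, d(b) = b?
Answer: 840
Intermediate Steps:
P = -852 (P = -936 + 84 = -852)
d(-6*(-2 + 4)) - P = -6*(-2 + 4) - 1*(-852) = -6*2 + 852 = -12 + 852 = 840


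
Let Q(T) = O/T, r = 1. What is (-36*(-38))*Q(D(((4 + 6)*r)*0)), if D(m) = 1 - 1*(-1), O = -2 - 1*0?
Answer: -1368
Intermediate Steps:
O = -2 (O = -2 + 0 = -2)
D(m) = 2 (D(m) = 1 + 1 = 2)
Q(T) = -2/T
(-36*(-38))*Q(D(((4 + 6)*r)*0)) = (-36*(-38))*(-2/2) = 1368*(-2*½) = 1368*(-1) = -1368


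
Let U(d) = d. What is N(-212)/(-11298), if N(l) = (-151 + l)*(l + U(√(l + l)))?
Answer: -12826/1883 + 121*I*√106/1883 ≈ -6.8115 + 0.66159*I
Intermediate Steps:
N(l) = (-151 + l)*(l + √2*√l) (N(l) = (-151 + l)*(l + √(l + l)) = (-151 + l)*(l + √(2*l)) = (-151 + l)*(l + √2*√l))
N(-212)/(-11298) = ((-212)² - 151*(-212) + √2*(-212)^(3/2) - 151*√2*√(-212))/(-11298) = (44944 + 32012 + √2*(-424*I*√53) - 151*√2*2*I*√53)*(-1/11298) = (44944 + 32012 - 424*I*√106 - 302*I*√106)*(-1/11298) = (76956 - 726*I*√106)*(-1/11298) = -12826/1883 + 121*I*√106/1883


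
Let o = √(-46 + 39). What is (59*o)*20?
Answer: 1180*I*√7 ≈ 3122.0*I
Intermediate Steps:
o = I*√7 (o = √(-7) = I*√7 ≈ 2.6458*I)
(59*o)*20 = (59*(I*√7))*20 = (59*I*√7)*20 = 1180*I*√7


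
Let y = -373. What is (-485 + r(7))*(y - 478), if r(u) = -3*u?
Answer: 430606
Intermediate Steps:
(-485 + r(7))*(y - 478) = (-485 - 3*7)*(-373 - 478) = (-485 - 21)*(-851) = -506*(-851) = 430606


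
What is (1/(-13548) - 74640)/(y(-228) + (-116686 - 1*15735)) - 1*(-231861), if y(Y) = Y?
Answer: 416685057604093/1797128652 ≈ 2.3186e+5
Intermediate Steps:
(1/(-13548) - 74640)/(y(-228) + (-116686 - 1*15735)) - 1*(-231861) = (1/(-13548) - 74640)/(-228 + (-116686 - 1*15735)) - 1*(-231861) = (-1/13548 - 74640)/(-228 + (-116686 - 15735)) + 231861 = -1011222721/(13548*(-228 - 132421)) + 231861 = -1011222721/13548/(-132649) + 231861 = -1011222721/13548*(-1/132649) + 231861 = 1011222721/1797128652 + 231861 = 416685057604093/1797128652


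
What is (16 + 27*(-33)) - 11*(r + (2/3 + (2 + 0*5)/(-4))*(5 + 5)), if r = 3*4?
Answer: -3076/3 ≈ -1025.3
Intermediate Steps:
r = 12
(16 + 27*(-33)) - 11*(r + (2/3 + (2 + 0*5)/(-4))*(5 + 5)) = (16 + 27*(-33)) - 11*(12 + (2/3 + (2 + 0*5)/(-4))*(5 + 5)) = (16 - 891) - 11*(12 + (2*(⅓) + (2 + 0)*(-¼))*10) = -875 - 11*(12 + (⅔ + 2*(-¼))*10) = -875 - 11*(12 + (⅔ - ½)*10) = -875 - 11*(12 + (⅙)*10) = -875 - 11*(12 + 5/3) = -875 - 11*41/3 = -875 - 1*451/3 = -875 - 451/3 = -3076/3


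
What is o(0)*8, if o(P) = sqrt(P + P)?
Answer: 0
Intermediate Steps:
o(P) = sqrt(2)*sqrt(P) (o(P) = sqrt(2*P) = sqrt(2)*sqrt(P))
o(0)*8 = (sqrt(2)*sqrt(0))*8 = (sqrt(2)*0)*8 = 0*8 = 0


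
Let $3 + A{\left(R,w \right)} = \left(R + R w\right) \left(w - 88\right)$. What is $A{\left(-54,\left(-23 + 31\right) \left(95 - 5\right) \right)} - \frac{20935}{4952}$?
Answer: $- \frac{121850373967}{4952} \approx -2.4606 \cdot 10^{7}$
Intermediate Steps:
$A{\left(R,w \right)} = -3 + \left(-88 + w\right) \left(R + R w\right)$ ($A{\left(R,w \right)} = -3 + \left(R + R w\right) \left(w - 88\right) = -3 + \left(R + R w\right) \left(-88 + w\right) = -3 + \left(-88 + w\right) \left(R + R w\right)$)
$A{\left(-54,\left(-23 + 31\right) \left(95 - 5\right) \right)} - \frac{20935}{4952} = \left(-3 - -4752 - 54 \left(\left(-23 + 31\right) \left(95 - 5\right)\right)^{2} - - 4698 \left(-23 + 31\right) \left(95 - 5\right)\right) - \frac{20935}{4952} = \left(-3 + 4752 - 54 \left(8 \cdot 90\right)^{2} - - 4698 \cdot 8 \cdot 90\right) - 20935 \cdot \frac{1}{4952} = \left(-3 + 4752 - 54 \cdot 720^{2} - \left(-4698\right) 720\right) - \frac{20935}{4952} = \left(-3 + 4752 - 27993600 + 3382560\right) - \frac{20935}{4952} = -24606291 - \frac{20935}{4952} = - \frac{121850373967}{4952}$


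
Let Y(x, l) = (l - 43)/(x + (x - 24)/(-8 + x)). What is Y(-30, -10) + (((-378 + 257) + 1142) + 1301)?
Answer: 1261853/543 ≈ 2323.9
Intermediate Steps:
Y(x, l) = (-43 + l)/(x + (-24 + x)/(-8 + x))
Y(-30, -10) + (((-378 + 257) + 1142) + 1301) = (-344 + 8*(-10) + 43*(-30) - 1*(-10)*(-30))/(24 - 1*(-30)**2 + 7*(-30)) + (((-378 + 257) + 1142) + 1301) = (-344 - 80 - 1290 - 300)/(24 - 1*900 - 210) + ((-121 + 1142) + 1301) = -2014/(24 - 900 - 210) + (1021 + 1301) = -2014/(-1086) + 2322 = -1/1086*(-2014) + 2322 = 1007/543 + 2322 = 1261853/543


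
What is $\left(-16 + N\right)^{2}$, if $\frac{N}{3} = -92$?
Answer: $85264$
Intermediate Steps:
$N = -276$ ($N = 3 \left(-92\right) = -276$)
$\left(-16 + N\right)^{2} = \left(-16 - 276\right)^{2} = \left(-292\right)^{2} = 85264$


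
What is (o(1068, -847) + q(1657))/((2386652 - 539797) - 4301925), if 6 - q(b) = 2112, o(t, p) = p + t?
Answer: 377/491014 ≈ 0.00076780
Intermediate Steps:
q(b) = -2106 (q(b) = 6 - 1*2112 = 6 - 2112 = -2106)
(o(1068, -847) + q(1657))/((2386652 - 539797) - 4301925) = ((-847 + 1068) - 2106)/((2386652 - 539797) - 4301925) = (221 - 2106)/(1846855 - 4301925) = -1885/(-2455070) = -1885*(-1/2455070) = 377/491014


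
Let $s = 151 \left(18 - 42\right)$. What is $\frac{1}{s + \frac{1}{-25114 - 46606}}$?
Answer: $- \frac{71720}{259913281} \approx -0.00027594$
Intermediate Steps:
$s = -3624$ ($s = 151 \left(-24\right) = -3624$)
$\frac{1}{s + \frac{1}{-25114 - 46606}} = \frac{1}{-3624 + \frac{1}{-25114 - 46606}} = \frac{1}{-3624 + \frac{1}{-71720}} = \frac{1}{-3624 - \frac{1}{71720}} = \frac{1}{- \frac{259913281}{71720}} = - \frac{71720}{259913281}$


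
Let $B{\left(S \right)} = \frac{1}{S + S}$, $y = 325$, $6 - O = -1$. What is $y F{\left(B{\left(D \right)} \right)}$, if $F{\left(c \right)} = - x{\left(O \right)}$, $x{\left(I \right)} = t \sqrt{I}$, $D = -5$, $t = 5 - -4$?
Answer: $- 2925 \sqrt{7} \approx -7738.8$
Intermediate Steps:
$O = 7$ ($O = 6 - -1 = 6 + 1 = 7$)
$t = 9$ ($t = 5 + 4 = 9$)
$x{\left(I \right)} = 9 \sqrt{I}$
$B{\left(S \right)} = \frac{1}{2 S}$
$F{\left(c \right)} = - 9 \sqrt{7}$
$y F{\left(B{\left(D \right)} \right)} = 325 \left(- 9 \sqrt{7}\right) = - 2925 \sqrt{7}$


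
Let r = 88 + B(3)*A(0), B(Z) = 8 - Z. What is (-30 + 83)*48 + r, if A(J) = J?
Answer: 2632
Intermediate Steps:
r = 88 (r = 88 + (8 - 1*3)*0 = 88 + (8 - 3)*0 = 88 + 5*0 = 88 + 0 = 88)
(-30 + 83)*48 + r = (-30 + 83)*48 + 88 = 53*48 + 88 = 2544 + 88 = 2632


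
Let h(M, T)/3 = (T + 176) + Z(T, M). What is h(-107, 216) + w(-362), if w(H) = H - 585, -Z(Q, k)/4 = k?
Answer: 1513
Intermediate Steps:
Z(Q, k) = -4*k
w(H) = -585 + H
h(M, T) = 528 - 12*M + 3*T (h(M, T) = 3*((T + 176) - 4*M) = 3*((176 + T) - 4*M) = 3*(176 + T - 4*M) = 528 - 12*M + 3*T)
h(-107, 216) + w(-362) = (528 - 12*(-107) + 3*216) + (-585 - 362) = (528 + 1284 + 648) - 947 = 2460 - 947 = 1513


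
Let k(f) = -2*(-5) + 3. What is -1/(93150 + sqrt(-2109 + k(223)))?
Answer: I/(2*(-46575*I + 2*sqrt(131))) ≈ -1.0735e-5 + 5.2763e-9*I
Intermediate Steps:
k(f) = 13 (k(f) = 10 + 3 = 13)
-1/(93150 + sqrt(-2109 + k(223))) = -1/(93150 + sqrt(-2109 + 13)) = -1/(93150 + sqrt(-2096)) = -1/(93150 + 4*I*sqrt(131))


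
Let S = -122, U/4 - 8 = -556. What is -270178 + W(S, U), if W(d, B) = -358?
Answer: -270536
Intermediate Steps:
U = -2192 (U = 32 + 4*(-556) = 32 - 2224 = -2192)
-270178 + W(S, U) = -270178 - 358 = -270536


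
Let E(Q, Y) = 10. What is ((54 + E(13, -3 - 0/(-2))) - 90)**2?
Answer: 676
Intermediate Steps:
((54 + E(13, -3 - 0/(-2))) - 90)**2 = ((54 + 10) - 90)**2 = (64 - 90)**2 = (-26)**2 = 676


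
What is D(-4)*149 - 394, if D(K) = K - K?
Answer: -394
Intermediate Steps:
D(K) = 0
D(-4)*149 - 394 = 0*149 - 394 = 0 - 394 = -394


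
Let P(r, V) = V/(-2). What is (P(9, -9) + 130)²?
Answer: 72361/4 ≈ 18090.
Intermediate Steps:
P(r, V) = -V/2 (P(r, V) = V*(-½) = -V/2)
(P(9, -9) + 130)² = (-½*(-9) + 130)² = (9/2 + 130)² = (269/2)² = 72361/4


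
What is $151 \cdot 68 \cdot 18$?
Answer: $184824$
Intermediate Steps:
$151 \cdot 68 \cdot 18 = 10268 \cdot 18 = 184824$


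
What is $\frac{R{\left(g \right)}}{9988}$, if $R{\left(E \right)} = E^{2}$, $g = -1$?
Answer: $\frac{1}{9988} \approx 0.00010012$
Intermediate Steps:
$\frac{R{\left(g \right)}}{9988} = \frac{\left(-1\right)^{2}}{9988} = 1 \cdot \frac{1}{9988} = \frac{1}{9988}$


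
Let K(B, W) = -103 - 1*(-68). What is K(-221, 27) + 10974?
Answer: 10939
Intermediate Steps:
K(B, W) = -35 (K(B, W) = -103 + 68 = -35)
K(-221, 27) + 10974 = -35 + 10974 = 10939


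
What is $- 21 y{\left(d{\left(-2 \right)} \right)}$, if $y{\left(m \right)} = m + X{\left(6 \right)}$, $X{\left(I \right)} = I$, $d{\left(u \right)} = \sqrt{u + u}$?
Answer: $-126 - 42 i \approx -126.0 - 42.0 i$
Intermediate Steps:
$d{\left(u \right)} = \sqrt{2} \sqrt{u}$ ($d{\left(u \right)} = \sqrt{2 u} = \sqrt{2} \sqrt{u}$)
$y{\left(m \right)} = 6 + m$ ($y{\left(m \right)} = m + 6 = 6 + m$)
$- 21 y{\left(d{\left(-2 \right)} \right)} = - 21 \left(6 + \sqrt{2} \sqrt{-2}\right) = - 21 \left(6 + \sqrt{2} i \sqrt{2}\right) = - 21 \left(6 + 2 i\right) = -126 - 42 i$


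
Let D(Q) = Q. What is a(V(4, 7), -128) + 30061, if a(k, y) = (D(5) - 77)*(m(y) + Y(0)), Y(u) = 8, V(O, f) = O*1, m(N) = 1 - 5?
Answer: 29773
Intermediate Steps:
m(N) = -4
V(O, f) = O
a(k, y) = -288 (a(k, y) = (5 - 77)*(-4 + 8) = -72*4 = -288)
a(V(4, 7), -128) + 30061 = -288 + 30061 = 29773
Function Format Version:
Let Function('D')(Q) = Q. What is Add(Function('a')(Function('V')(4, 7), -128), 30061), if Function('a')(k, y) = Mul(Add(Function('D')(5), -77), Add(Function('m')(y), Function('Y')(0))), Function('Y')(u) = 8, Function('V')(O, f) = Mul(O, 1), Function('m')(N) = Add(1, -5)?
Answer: 29773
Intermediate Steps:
Function('m')(N) = -4
Function('V')(O, f) = O
Function('a')(k, y) = -288 (Function('a')(k, y) = Mul(Add(5, -77), Add(-4, 8)) = Mul(-72, 4) = -288)
Add(Function('a')(Function('V')(4, 7), -128), 30061) = Add(-288, 30061) = 29773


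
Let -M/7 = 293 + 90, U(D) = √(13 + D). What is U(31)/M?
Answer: -2*√11/2681 ≈ -0.0024742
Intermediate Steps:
M = -2681 (M = -7*(293 + 90) = -7*383 = -2681)
U(31)/M = √(13 + 31)/(-2681) = √44*(-1/2681) = (2*√11)*(-1/2681) = -2*√11/2681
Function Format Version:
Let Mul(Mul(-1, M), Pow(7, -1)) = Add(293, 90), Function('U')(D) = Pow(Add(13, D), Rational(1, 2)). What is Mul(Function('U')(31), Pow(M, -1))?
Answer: Mul(Rational(-2, 2681), Pow(11, Rational(1, 2))) ≈ -0.0024742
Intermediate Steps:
M = -2681 (M = Mul(-7, Add(293, 90)) = Mul(-7, 383) = -2681)
Mul(Function('U')(31), Pow(M, -1)) = Mul(Pow(Add(13, 31), Rational(1, 2)), Pow(-2681, -1)) = Mul(Pow(44, Rational(1, 2)), Rational(-1, 2681)) = Mul(Mul(2, Pow(11, Rational(1, 2))), Rational(-1, 2681)) = Mul(Rational(-2, 2681), Pow(11, Rational(1, 2)))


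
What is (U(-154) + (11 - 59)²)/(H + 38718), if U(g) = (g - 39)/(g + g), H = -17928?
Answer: 141965/1280664 ≈ 0.11085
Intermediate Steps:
U(g) = (-39 + g)/(2*g) (U(g) = (-39 + g)/((2*g)) = (-39 + g)*(1/(2*g)) = (-39 + g)/(2*g))
(U(-154) + (11 - 59)²)/(H + 38718) = ((½)*(-39 - 154)/(-154) + (11 - 59)²)/(-17928 + 38718) = ((½)*(-1/154)*(-193) + (-48)²)/20790 = (193/308 + 2304)*(1/20790) = (709825/308)*(1/20790) = 141965/1280664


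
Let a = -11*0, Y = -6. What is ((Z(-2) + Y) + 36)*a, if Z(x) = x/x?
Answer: 0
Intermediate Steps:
Z(x) = 1
a = 0
((Z(-2) + Y) + 36)*a = ((1 - 6) + 36)*0 = (-5 + 36)*0 = 31*0 = 0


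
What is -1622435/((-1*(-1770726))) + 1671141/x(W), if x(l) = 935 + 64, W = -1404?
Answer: 328612445089/196550586 ≈ 1671.9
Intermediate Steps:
x(l) = 999
-1622435/((-1*(-1770726))) + 1671141/x(W) = -1622435/((-1*(-1770726))) + 1671141/999 = -1622435/1770726 + 1671141*(1/999) = -1622435*1/1770726 + 557047/333 = -1622435/1770726 + 557047/333 = 328612445089/196550586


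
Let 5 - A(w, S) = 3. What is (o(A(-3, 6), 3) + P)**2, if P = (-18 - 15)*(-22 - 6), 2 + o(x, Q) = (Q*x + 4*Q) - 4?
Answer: 876096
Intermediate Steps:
A(w, S) = 2 (A(w, S) = 5 - 1*3 = 5 - 3 = 2)
o(x, Q) = -6 + 4*Q + Q*x (o(x, Q) = -2 + ((Q*x + 4*Q) - 4) = -2 + ((4*Q + Q*x) - 4) = -2 + (-4 + 4*Q + Q*x) = -6 + 4*Q + Q*x)
P = 924 (P = -33*(-28) = 924)
(o(A(-3, 6), 3) + P)**2 = ((-6 + 4*3 + 3*2) + 924)**2 = ((-6 + 12 + 6) + 924)**2 = (12 + 924)**2 = 936**2 = 876096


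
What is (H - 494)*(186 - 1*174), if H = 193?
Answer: -3612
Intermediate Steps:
(H - 494)*(186 - 1*174) = (193 - 494)*(186 - 1*174) = -301*(186 - 174) = -301*12 = -3612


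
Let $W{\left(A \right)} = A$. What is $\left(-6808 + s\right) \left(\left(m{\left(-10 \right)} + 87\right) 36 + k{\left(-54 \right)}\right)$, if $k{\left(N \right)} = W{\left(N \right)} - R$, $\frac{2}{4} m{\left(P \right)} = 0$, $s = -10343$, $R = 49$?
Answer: $-51950379$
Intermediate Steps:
$m{\left(P \right)} = 0$ ($m{\left(P \right)} = 2 \cdot 0 = 0$)
$k{\left(N \right)} = -49 + N$ ($k{\left(N \right)} = N - 49 = -49 + N$)
$\left(-6808 + s\right) \left(\left(m{\left(-10 \right)} + 87\right) 36 + k{\left(-54 \right)}\right) = \left(-6808 - 10343\right) \left(\left(0 + 87\right) 36 - 103\right) = - 17151 \left(87 \cdot 36 - 103\right) = - 17151 \left(3132 - 103\right) = \left(-17151\right) 3029 = -51950379$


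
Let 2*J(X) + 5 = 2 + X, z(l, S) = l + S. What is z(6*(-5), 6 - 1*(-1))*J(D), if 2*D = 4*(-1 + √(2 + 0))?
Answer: 115/2 - 23*√2 ≈ 24.973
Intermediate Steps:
z(l, S) = S + l
D = -2 + 2*√2 (D = (4*(-1 + √(2 + 0)))/2 = (4*(-1 + √2))/2 = (-4 + 4*√2)/2 = -2 + 2*√2 ≈ 0.82843)
J(X) = -3/2 + X/2 (J(X) = -5/2 + (2 + X)/2 = -5/2 + (1 + X/2) = -3/2 + X/2)
z(6*(-5), 6 - 1*(-1))*J(D) = ((6 - 1*(-1)) + 6*(-5))*(-3/2 + (-2 + 2*√2)/2) = ((6 + 1) - 30)*(-3/2 + (-1 + √2)) = (7 - 30)*(-5/2 + √2) = -23*(-5/2 + √2) = 115/2 - 23*√2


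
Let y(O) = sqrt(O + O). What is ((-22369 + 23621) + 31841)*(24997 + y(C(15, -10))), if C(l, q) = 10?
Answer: 827225721 + 66186*sqrt(5) ≈ 8.2737e+8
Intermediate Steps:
y(O) = sqrt(2)*sqrt(O) (y(O) = sqrt(2*O) = sqrt(2)*sqrt(O))
((-22369 + 23621) + 31841)*(24997 + y(C(15, -10))) = ((-22369 + 23621) + 31841)*(24997 + sqrt(2)*sqrt(10)) = (1252 + 31841)*(24997 + 2*sqrt(5)) = 33093*(24997 + 2*sqrt(5)) = 827225721 + 66186*sqrt(5)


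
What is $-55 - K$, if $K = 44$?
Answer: $-99$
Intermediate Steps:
$-55 - K = -55 - 44 = -99$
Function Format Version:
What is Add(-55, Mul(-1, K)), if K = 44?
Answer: -99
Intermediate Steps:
Add(-55, Mul(-1, K)) = Add(-55, Mul(-1, 44)) = Add(-55, -44) = -99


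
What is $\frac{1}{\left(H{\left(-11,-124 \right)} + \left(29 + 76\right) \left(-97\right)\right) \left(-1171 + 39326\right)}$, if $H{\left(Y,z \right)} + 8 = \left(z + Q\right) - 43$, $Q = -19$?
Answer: $- \frac{1}{396010745} \approx -2.5252 \cdot 10^{-9}$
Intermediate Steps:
$H{\left(Y,z \right)} = -70 + z$ ($H{\left(Y,z \right)} = -8 + \left(\left(z - 19\right) - 43\right) = -8 + \left(\left(-19 + z\right) - 43\right) = -8 + \left(-62 + z\right) = -70 + z$)
$\frac{1}{\left(H{\left(-11,-124 \right)} + \left(29 + 76\right) \left(-97\right)\right) \left(-1171 + 39326\right)} = \frac{1}{\left(\left(-70 - 124\right) + \left(29 + 76\right) \left(-97\right)\right) \left(-1171 + 39326\right)} = \frac{1}{\left(-194 + 105 \left(-97\right)\right) 38155} = \frac{1}{\left(-194 - 10185\right) 38155} = \frac{1}{\left(-10379\right) 38155} = \frac{1}{-396010745} = - \frac{1}{396010745}$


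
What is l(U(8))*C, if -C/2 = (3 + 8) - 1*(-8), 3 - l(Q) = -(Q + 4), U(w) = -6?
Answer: -38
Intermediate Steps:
l(Q) = 7 + Q (l(Q) = 3 - (-1)*(Q + 4) = 3 - (-1)*(4 + Q) = 3 - (-4 - Q) = 3 + (4 + Q) = 7 + Q)
C = -38 (C = -2*((3 + 8) - 1*(-8)) = -2*(11 + 8) = -2*19 = -38)
l(U(8))*C = (7 - 6)*(-38) = 1*(-38) = -38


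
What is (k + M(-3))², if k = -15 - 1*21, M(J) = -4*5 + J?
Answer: 3481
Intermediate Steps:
M(J) = -20 + J
k = -36 (k = -15 - 21 = -36)
(k + M(-3))² = (-36 + (-20 - 3))² = (-36 - 23)² = (-59)² = 3481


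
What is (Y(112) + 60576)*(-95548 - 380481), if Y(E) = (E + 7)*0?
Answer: -28835932704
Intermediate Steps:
Y(E) = 0 (Y(E) = (7 + E)*0 = 0)
(Y(112) + 60576)*(-95548 - 380481) = (0 + 60576)*(-95548 - 380481) = 60576*(-476029) = -28835932704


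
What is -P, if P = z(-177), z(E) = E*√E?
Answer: 177*I*√177 ≈ 2354.8*I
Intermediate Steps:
z(E) = E^(3/2)
P = -177*I*√177 (P = (-177)^(3/2) = -177*I*√177 ≈ -2354.8*I)
-P = -(-177)*I*√177 = 177*I*√177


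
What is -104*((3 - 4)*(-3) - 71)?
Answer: 7072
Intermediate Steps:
-104*((3 - 4)*(-3) - 71) = -104*(-1*(-3) - 71) = -104*(3 - 71) = -104*(-68) = 7072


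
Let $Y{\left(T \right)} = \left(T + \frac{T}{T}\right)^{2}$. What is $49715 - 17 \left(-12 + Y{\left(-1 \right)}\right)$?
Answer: $49919$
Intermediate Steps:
$Y{\left(T \right)} = \left(1 + T\right)^{2}$ ($Y{\left(T \right)} = \left(T + 1\right)^{2} = \left(1 + T\right)^{2}$)
$49715 - 17 \left(-12 + Y{\left(-1 \right)}\right) = 49715 - 17 \left(-12 + \left(1 - 1\right)^{2}\right) = 49715 - 17 \left(-12 + 0^{2}\right) = 49715 - 17 \left(-12 + 0\right) = 49715 - -204 = 49715 + 204 = 49919$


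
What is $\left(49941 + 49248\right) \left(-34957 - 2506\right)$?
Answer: $-3715917507$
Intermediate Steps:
$\left(49941 + 49248\right) \left(-34957 - 2506\right) = 99189 \left(-37463\right) = -3715917507$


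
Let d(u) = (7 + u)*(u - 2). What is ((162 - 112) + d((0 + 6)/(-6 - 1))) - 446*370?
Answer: -8084390/49 ≈ -1.6499e+5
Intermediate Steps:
d(u) = (-2 + u)*(7 + u) (d(u) = (7 + u)*(-2 + u) = (-2 + u)*(7 + u))
((162 - 112) + d((0 + 6)/(-6 - 1))) - 446*370 = ((162 - 112) + (-14 + ((0 + 6)/(-6 - 1))² + 5*((0 + 6)/(-6 - 1)))) - 446*370 = (50 + (-14 + (6/(-7))² + 5*(6/(-7)))) - 165020 = (50 + (-14 + (6*(-⅐))² + 5*(6*(-⅐)))) - 165020 = (50 + (-14 + (-6/7)² + 5*(-6/7))) - 165020 = (50 + (-14 + 36/49 - 30/7)) - 165020 = (50 - 860/49) - 165020 = 1590/49 - 165020 = -8084390/49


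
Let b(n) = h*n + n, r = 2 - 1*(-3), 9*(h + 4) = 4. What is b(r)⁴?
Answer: 174900625/6561 ≈ 26658.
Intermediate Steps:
h = -32/9 (h = -4 + (⅑)*4 = -4 + 4/9 = -32/9 ≈ -3.5556)
r = 5 (r = 2 + 3 = 5)
b(n) = -23*n/9 (b(n) = -32*n/9 + n = -23*n/9)
b(r)⁴ = (-23/9*5)⁴ = (-115/9)⁴ = 174900625/6561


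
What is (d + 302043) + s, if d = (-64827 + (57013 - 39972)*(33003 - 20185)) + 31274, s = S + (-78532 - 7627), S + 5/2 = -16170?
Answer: 437195393/2 ≈ 2.1860e+8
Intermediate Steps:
S = -32345/2 (S = -5/2 - 16170 = -32345/2 ≈ -16173.)
s = -204663/2 (s = -32345/2 + (-78532 - 7627) = -32345/2 - 86159 = -204663/2 ≈ -1.0233e+5)
d = 218397985 (d = (-64827 + 17041*12818) + 31274 = (-64827 + 218431538) + 31274 = 218366711 + 31274 = 218397985)
(d + 302043) + s = (218397985 + 302043) - 204663/2 = 218700028 - 204663/2 = 437195393/2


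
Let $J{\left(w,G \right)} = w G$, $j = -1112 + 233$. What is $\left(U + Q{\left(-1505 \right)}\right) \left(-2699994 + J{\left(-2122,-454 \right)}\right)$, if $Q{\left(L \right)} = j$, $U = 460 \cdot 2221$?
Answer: $-1772694409286$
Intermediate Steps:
$U = 1021660$
$j = -879$
$J{\left(w,G \right)} = G w$
$Q{\left(L \right)} = -879$
$\left(U + Q{\left(-1505 \right)}\right) \left(-2699994 + J{\left(-2122,-454 \right)}\right) = \left(1021660 - 879\right) \left(-2699994 - -963388\right) = 1020781 \left(-2699994 + 963388\right) = 1020781 \left(-1736606\right) = -1772694409286$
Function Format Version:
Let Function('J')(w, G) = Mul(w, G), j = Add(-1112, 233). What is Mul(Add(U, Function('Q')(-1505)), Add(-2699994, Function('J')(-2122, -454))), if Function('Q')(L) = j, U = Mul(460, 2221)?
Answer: -1772694409286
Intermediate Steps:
U = 1021660
j = -879
Function('J')(w, G) = Mul(G, w)
Function('Q')(L) = -879
Mul(Add(U, Function('Q')(-1505)), Add(-2699994, Function('J')(-2122, -454))) = Mul(Add(1021660, -879), Add(-2699994, Mul(-454, -2122))) = Mul(1020781, Add(-2699994, 963388)) = Mul(1020781, -1736606) = -1772694409286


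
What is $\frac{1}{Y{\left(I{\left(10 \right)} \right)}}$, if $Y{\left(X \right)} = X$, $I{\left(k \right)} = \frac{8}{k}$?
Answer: $\frac{5}{4} \approx 1.25$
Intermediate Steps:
$\frac{1}{Y{\left(I{\left(10 \right)} \right)}} = \frac{1}{8 \cdot \frac{1}{10}} = \frac{1}{\frac{4}{5}} = \frac{5}{4}$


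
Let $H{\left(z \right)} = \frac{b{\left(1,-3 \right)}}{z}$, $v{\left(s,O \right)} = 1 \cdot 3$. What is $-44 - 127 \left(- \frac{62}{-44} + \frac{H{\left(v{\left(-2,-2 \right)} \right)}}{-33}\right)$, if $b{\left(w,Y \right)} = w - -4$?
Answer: $- \frac{42875}{198} \approx -216.54$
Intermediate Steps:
$b{\left(w,Y \right)} = 4 + w$ ($b{\left(w,Y \right)} = w + 4 = 4 + w$)
$v{\left(s,O \right)} = 3$
$H{\left(z \right)} = \frac{5}{z}$ ($H{\left(z \right)} = \frac{4 + 1}{z} = \frac{5}{z}$)
$-44 - 127 \left(- \frac{62}{-44} + \frac{H{\left(v{\left(-2,-2 \right)} \right)}}{-33}\right) = -44 - 127 \left(- \frac{62}{-44} + \frac{5 \cdot \frac{1}{3}}{-33}\right) = -44 - 127 \left(\left(-62\right) \left(- \frac{1}{44}\right) + 5 \cdot \frac{1}{3} \left(- \frac{1}{33}\right)\right) = -44 - 127 \left(\frac{31}{22} + \frac{5}{3} \left(- \frac{1}{33}\right)\right) = -44 - 127 \left(\frac{31}{22} - \frac{5}{99}\right) = -44 - \frac{34163}{198} = - \frac{42875}{198}$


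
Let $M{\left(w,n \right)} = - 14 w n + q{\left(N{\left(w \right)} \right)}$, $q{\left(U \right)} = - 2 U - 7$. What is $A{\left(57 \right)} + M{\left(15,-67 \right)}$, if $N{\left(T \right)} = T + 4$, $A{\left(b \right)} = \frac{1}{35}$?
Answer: $\frac{490876}{35} \approx 14025.0$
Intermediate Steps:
$A{\left(b \right)} = \frac{1}{35}$
$N{\left(T \right)} = 4 + T$
$q{\left(U \right)} = -7 - 2 U$
$M{\left(w,n \right)} = -15 - 2 w - 14 n w$ ($M{\left(w,n \right)} = - 14 w n - \left(7 + 2 \left(4 + w\right)\right) = - 14 n w - \left(15 + 2 w\right) = -15 - 2 w - 14 n w$)
$A{\left(57 \right)} + M{\left(15,-67 \right)} = \frac{1}{35} - \left(45 - 14070\right) = \frac{1}{35} - -14025 = \frac{1}{35} + 14025 = \frac{490876}{35}$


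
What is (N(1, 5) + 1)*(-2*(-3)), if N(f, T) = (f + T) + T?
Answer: 72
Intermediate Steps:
N(f, T) = f + 2*T (N(f, T) = (T + f) + T = f + 2*T)
(N(1, 5) + 1)*(-2*(-3)) = ((1 + 2*5) + 1)*(-2*(-3)) = ((1 + 10) + 1)*6 = (11 + 1)*6 = 12*6 = 72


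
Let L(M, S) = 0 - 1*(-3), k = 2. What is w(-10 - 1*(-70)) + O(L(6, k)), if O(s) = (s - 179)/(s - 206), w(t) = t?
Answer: 12356/203 ≈ 60.867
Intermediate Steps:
L(M, S) = 3 (L(M, S) = 0 + 3 = 3)
O(s) = (-179 + s)/(-206 + s)
w(-10 - 1*(-70)) + O(L(6, k)) = (-10 - 1*(-70)) + (-179 + 3)/(-206 + 3) = (-10 + 70) - 176/(-203) = 60 - 1/203*(-176) = 60 + 176/203 = 12356/203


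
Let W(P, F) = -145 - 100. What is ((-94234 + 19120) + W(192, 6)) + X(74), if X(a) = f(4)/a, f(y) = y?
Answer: -2788281/37 ≈ -75359.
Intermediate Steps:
W(P, F) = -245
X(a) = 4/a
((-94234 + 19120) + W(192, 6)) + X(74) = ((-94234 + 19120) - 245) + 4/74 = (-75114 - 245) + 4*(1/74) = -75359 + 2/37 = -2788281/37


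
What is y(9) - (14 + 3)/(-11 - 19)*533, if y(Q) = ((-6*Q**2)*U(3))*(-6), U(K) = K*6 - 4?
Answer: 1233781/30 ≈ 41126.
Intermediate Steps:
U(K) = -4 + 6*K (U(K) = 6*K - 4 = -4 + 6*K)
y(Q) = 504*Q**2 (y(Q) = ((-6*Q**2)*(-4 + 6*3))*(-6) = ((-6*Q**2)*(-4 + 18))*(-6) = (-6*Q**2*14)*(-6) = -84*Q**2*(-6) = 504*Q**2)
y(9) - (14 + 3)/(-11 - 19)*533 = 504*9**2 - (14 + 3)/(-11 - 19)*533 = 504*81 - 17/(-30)*533 = 40824 - 17*(-1/30)*533 = 40824 - (-17)*533/30 = 40824 - 1*(-9061/30) = 40824 + 9061/30 = 1233781/30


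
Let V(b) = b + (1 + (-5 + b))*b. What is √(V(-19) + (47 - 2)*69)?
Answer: √3523 ≈ 59.355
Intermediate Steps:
V(b) = b + b*(-4 + b) (V(b) = b + (-4 + b)*b = b + b*(-4 + b))
√(V(-19) + (47 - 2)*69) = √(-19*(-3 - 19) + (47 - 2)*69) = √(-19*(-22) + 45*69) = √(418 + 3105) = √3523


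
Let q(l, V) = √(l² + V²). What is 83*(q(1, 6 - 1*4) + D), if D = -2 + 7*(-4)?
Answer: -2490 + 83*√5 ≈ -2304.4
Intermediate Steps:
D = -30 (D = -2 - 28 = -30)
q(l, V) = √(V² + l²)
83*(q(1, 6 - 1*4) + D) = 83*(√((6 - 1*4)² + 1²) - 30) = 83*(√((6 - 4)² + 1) - 30) = 83*(√(2² + 1) - 30) = 83*(√(4 + 1) - 30) = 83*(√5 - 30) = 83*(-30 + √5) = -2490 + 83*√5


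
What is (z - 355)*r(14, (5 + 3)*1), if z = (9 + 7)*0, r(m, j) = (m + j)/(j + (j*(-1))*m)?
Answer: 3905/52 ≈ 75.096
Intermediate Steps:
r(m, j) = (j + m)/(j - j*m) (r(m, j) = (j + m)/(j + (-j)*m) = (j + m)/(j - j*m))
z = 0 (z = 16*0 = 0)
(z - 355)*r(14, (5 + 3)*1) = (0 - 355)*((-(5 + 3) - 1*14)/((((5 + 3)*1))*(-1 + 14))) = -355*(-8 - 14)/((8*1)*13) = -355*(-1*8 - 14)/(8*13) = -355*(-8 - 14)/(8*13) = -355*(-22)/(8*13) = -355*(-11/52) = 3905/52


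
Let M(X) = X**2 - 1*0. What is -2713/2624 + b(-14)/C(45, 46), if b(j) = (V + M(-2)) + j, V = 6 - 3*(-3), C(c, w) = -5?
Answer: -5337/2624 ≈ -2.0339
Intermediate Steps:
V = 15 (V = 6 + 9 = 15)
M(X) = X**2 (M(X) = X**2 + 0 = X**2)
b(j) = 19 + j (b(j) = (15 + (-2)**2) + j = (15 + 4) + j = 19 + j)
-2713/2624 + b(-14)/C(45, 46) = -2713/2624 + (19 - 14)/(-5) = -2713*1/2624 + 5*(-1/5) = -2713/2624 - 1 = -5337/2624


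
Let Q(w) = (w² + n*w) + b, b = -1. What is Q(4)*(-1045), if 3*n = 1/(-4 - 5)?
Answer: -419045/27 ≈ -15520.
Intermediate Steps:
n = -1/27 (n = 1/(3*(-4 - 5)) = (⅓)/(-9) = (⅓)*(-⅑) = -1/27 ≈ -0.037037)
Q(w) = -1 + w² - w/27 (Q(w) = (w² - w/27) - 1 = -1 + w² - w/27)
Q(4)*(-1045) = (-1 + 4² - 1/27*4)*(-1045) = (-1 + 16 - 4/27)*(-1045) = (401/27)*(-1045) = -419045/27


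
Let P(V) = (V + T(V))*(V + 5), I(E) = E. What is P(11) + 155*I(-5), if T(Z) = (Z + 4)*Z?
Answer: 2041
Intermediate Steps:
T(Z) = Z*(4 + Z) (T(Z) = (4 + Z)*Z = Z*(4 + Z))
P(V) = (5 + V)*(V + V*(4 + V)) (P(V) = (V + V*(4 + V))*(V + 5) = (V + V*(4 + V))*(5 + V) = (5 + V)*(V + V*(4 + V)))
P(11) + 155*I(-5) = 11*(25 + 11**2 + 10*11) + 155*(-5) = 11*(25 + 121 + 110) - 775 = 11*256 - 775 = 2816 - 775 = 2041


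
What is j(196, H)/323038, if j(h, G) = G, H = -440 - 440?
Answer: -440/161519 ≈ -0.0027241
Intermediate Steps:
H = -880
j(196, H)/323038 = -880/323038 = -880*1/323038 = -440/161519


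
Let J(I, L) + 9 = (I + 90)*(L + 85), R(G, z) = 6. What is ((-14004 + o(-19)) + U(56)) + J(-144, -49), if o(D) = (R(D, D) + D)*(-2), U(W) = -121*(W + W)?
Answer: -29483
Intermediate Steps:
J(I, L) = -9 + (85 + L)*(90 + I) (J(I, L) = -9 + (I + 90)*(L + 85) = -9 + (90 + I)*(85 + L) = -9 + (85 + L)*(90 + I))
U(W) = -242*W
o(D) = -12 - 2*D (o(D) = (6 + D)*(-2) = -12 - 2*D)
((-14004 + o(-19)) + U(56)) + J(-144, -49) = ((-14004 + (-12 - 2*(-19))) - 242*56) + (7641 + 85*(-144) + 90*(-49) - 144*(-49)) = ((-14004 + (-12 + 38)) - 13552) + (7641 - 12240 - 4410 + 7056) = ((-14004 + 26) - 13552) - 1953 = (-13978 - 13552) - 1953 = -27530 - 1953 = -29483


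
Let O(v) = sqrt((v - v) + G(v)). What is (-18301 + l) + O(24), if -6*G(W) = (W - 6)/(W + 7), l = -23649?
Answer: -41950 + I*sqrt(93)/31 ≈ -41950.0 + 0.31109*I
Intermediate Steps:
G(W) = -(-6 + W)/(6*(7 + W)) (G(W) = -(W - 6)/(6*(W + 7)) = -(-6 + W)/(6*(7 + W)))
O(v) = sqrt(6)*sqrt((6 - v)/(7 + v))/6 (O(v) = sqrt((v - v) + (6 - v)/(6*(7 + v))) = sqrt(0 + (6 - v)/(6*(7 + v))) = sqrt((6 - v)/(6*(7 + v))) = sqrt(6)*sqrt((6 - v)/(7 + v))/6)
(-18301 + l) + O(24) = (-18301 - 23649) + sqrt(6)*sqrt((6 - 1*24)/(7 + 24))/6 = -41950 + sqrt(6)*sqrt((6 - 24)/31)/6 = -41950 + sqrt(6)*sqrt((1/31)*(-18))/6 = -41950 + sqrt(6)*sqrt(-18/31)/6 = -41950 + sqrt(6)*(3*I*sqrt(62)/31)/6 = -41950 + I*sqrt(93)/31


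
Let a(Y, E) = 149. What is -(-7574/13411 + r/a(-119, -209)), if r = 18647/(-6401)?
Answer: 7473769843/12790727839 ≈ 0.58431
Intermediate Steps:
r = -18647/6401 (r = 18647*(-1/6401) = -18647/6401 ≈ -2.9131)
-(-7574/13411 + r/a(-119, -209)) = -(-7574/13411 - 18647/6401/149) = -(-7574*1/13411 - 18647/6401*1/149) = -(-7574/13411 - 18647/953749) = -1*(-7473769843/12790727839) = 7473769843/12790727839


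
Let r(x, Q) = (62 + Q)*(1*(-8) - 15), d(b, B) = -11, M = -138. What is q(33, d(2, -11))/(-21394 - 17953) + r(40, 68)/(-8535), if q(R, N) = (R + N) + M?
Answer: 23727518/67165329 ≈ 0.35327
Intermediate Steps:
q(R, N) = -138 + N + R (q(R, N) = (R + N) - 138 = (N + R) - 138 = -138 + N + R)
r(x, Q) = -1426 - 23*Q (r(x, Q) = (62 + Q)*(-8 - 15) = (62 + Q)*(-23) = -1426 - 23*Q)
q(33, d(2, -11))/(-21394 - 17953) + r(40, 68)/(-8535) = (-138 - 11 + 33)/(-21394 - 17953) + (-1426 - 23*68)/(-8535) = -116/(-39347) + (-1426 - 1564)*(-1/8535) = -116*(-1/39347) - 2990*(-1/8535) = 116/39347 + 598/1707 = 23727518/67165329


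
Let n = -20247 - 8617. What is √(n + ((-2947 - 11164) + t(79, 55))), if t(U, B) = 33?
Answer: I*√42942 ≈ 207.22*I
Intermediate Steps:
n = -28864
√(n + ((-2947 - 11164) + t(79, 55))) = √(-28864 + ((-2947 - 11164) + 33)) = √(-28864 + (-14111 + 33)) = √(-28864 - 14078) = √(-42942) = I*√42942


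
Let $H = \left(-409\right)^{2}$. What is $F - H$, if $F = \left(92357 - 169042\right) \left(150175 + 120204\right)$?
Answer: $-20734180896$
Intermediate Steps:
$H = 167281$
$F = -20734013615$ ($F = \left(-76685\right) 270379 = -20734013615$)
$F - H = -20734013615 - 167281 = -20734180896$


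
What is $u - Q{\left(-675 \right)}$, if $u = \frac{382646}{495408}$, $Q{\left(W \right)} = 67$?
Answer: $- \frac{16404845}{247704} \approx -66.228$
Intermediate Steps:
$u = \frac{191323}{247704}$ ($u = 382646 \cdot \frac{1}{495408} = \frac{191323}{247704} \approx 0.77239$)
$u - Q{\left(-675 \right)} = \frac{191323}{247704} - 67 = - \frac{16404845}{247704}$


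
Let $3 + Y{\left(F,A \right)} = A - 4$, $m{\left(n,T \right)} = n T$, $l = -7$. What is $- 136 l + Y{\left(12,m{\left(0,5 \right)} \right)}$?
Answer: $945$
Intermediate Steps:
$m{\left(n,T \right)} = T n$
$Y{\left(F,A \right)} = -7 + A$ ($Y{\left(F,A \right)} = -3 + \left(A - 4\right) = -3 + \left(-4 + A\right) = -7 + A$)
$- 136 l + Y{\left(12,m{\left(0,5 \right)} \right)} = \left(-136\right) \left(-7\right) + \left(-7 + 5 \cdot 0\right) = 952 + \left(-7 + 0\right) = 952 - 7 = 945$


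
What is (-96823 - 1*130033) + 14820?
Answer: -212036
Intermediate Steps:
(-96823 - 1*130033) + 14820 = (-96823 - 130033) + 14820 = -226856 + 14820 = -212036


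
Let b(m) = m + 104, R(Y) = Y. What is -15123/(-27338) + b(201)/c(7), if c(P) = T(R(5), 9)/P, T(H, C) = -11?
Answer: -58200277/300718 ≈ -193.54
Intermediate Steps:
b(m) = 104 + m
c(P) = -11/P
-15123/(-27338) + b(201)/c(7) = -15123/(-27338) + (104 + 201)/((-11/7)) = -15123*(-1/27338) + 305/((-11*1/7)) = 15123/27338 + 305/(-11/7) = 15123/27338 + 305*(-7/11) = 15123/27338 - 2135/11 = -58200277/300718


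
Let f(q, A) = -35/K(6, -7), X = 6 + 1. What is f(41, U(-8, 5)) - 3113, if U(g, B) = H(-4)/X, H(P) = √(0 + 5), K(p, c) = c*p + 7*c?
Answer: -40464/13 ≈ -3112.6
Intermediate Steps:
K(p, c) = 7*c + c*p
H(P) = √5
X = 7
U(g, B) = √5/7
f(q, A) = 5/13 (f(q, A) = -35*(-1/(7*(7 + 6))) = -35/((-7*13)) = -35/(-91) = -35*(-1/91) = 5/13)
f(41, U(-8, 5)) - 3113 = 5/13 - 3113 = -40464/13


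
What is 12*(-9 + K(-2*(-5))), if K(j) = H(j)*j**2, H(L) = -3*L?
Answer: -36108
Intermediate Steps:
K(j) = -3*j**3 (K(j) = (-3*j)*j**2 = -3*j**3)
12*(-9 + K(-2*(-5))) = 12*(-9 - 3*(-2*(-5))**3) = 12*(-9 - 3*10**3) = 12*(-9 - 3*1000) = 12*(-9 - 3000) = 12*(-3009) = -36108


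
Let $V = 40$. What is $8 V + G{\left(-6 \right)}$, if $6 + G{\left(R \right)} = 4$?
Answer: $318$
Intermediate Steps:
$G{\left(R \right)} = -2$ ($G{\left(R \right)} = -6 + 4 = -2$)
$8 V + G{\left(-6 \right)} = 8 \cdot 40 - 2 = 320 - 2 = 318$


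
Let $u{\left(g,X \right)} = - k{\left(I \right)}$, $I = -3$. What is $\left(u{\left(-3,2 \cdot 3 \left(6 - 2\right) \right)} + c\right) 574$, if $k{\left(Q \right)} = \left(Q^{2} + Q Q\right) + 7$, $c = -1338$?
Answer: $-782362$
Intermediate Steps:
$k{\left(Q \right)} = 7 + 2 Q^{2}$ ($k{\left(Q \right)} = \left(Q^{2} + Q^{2}\right) + 7 = 2 Q^{2} + 7 = 7 + 2 Q^{2}$)
$u{\left(g,X \right)} = -25$ ($u{\left(g,X \right)} = - (7 + 2 \left(-3\right)^{2}) = - (7 + 2 \cdot 9) = - (7 + 18) = \left(-1\right) 25 = -25$)
$\left(u{\left(-3,2 \cdot 3 \left(6 - 2\right) \right)} + c\right) 574 = \left(-25 - 1338\right) 574 = \left(-1363\right) 574 = -782362$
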